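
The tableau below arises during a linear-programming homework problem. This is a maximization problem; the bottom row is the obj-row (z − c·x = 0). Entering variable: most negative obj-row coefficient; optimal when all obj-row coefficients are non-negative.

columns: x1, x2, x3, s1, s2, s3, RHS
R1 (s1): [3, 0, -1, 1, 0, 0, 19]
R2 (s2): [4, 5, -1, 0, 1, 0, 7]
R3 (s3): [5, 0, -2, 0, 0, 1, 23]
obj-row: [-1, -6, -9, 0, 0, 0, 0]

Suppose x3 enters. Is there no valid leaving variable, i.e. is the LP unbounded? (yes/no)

Every constraint-row entry in column x3 is ≤ 0, so increasing x3 is unbounded.

yes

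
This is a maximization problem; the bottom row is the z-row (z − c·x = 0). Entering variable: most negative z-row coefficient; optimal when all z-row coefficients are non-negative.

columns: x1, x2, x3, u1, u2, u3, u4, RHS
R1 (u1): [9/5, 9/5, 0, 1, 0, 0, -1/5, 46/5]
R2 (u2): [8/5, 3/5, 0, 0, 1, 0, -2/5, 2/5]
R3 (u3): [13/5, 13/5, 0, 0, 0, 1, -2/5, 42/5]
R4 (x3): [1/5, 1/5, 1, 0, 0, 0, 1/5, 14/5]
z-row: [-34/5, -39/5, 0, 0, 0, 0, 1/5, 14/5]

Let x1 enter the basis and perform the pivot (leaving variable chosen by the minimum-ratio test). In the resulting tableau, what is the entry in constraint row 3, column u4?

Ratio test on column x1 — row 1: (46/5)/(9/5) = 46/9; row 2: (2/5)/(8/5) = 1/4; row 3: (42/5)/(13/5) = 42/13; row 4: (14/5)/(1/5) = 14. Minimum is 1/4 at row 2 (u2 leaves); pivot element 8/5.
Divide row 2 by 8/5; eliminate column x1 from the other rows.
Row 3 update in column u4: -2/5 − (13/5)·(-1/4) = 1/4.

1/4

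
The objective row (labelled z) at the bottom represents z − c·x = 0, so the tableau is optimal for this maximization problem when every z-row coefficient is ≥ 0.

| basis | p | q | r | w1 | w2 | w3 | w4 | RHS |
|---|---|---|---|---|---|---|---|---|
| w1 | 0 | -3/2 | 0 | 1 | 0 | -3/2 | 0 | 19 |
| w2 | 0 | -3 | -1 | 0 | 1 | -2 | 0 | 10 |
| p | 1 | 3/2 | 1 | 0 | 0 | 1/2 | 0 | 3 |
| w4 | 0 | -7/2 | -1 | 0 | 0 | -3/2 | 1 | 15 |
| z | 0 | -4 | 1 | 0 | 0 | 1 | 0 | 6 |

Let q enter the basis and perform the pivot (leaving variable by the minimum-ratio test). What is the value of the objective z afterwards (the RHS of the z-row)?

14

Ratio test on column q — row 1: entry -3/2 ≤ 0; row 2: entry -3 ≤ 0; row 3: 3/(3/2) = 2; row 4: entry -7/2 ≤ 0. Minimum is 2 at row 3 (p leaves); pivot element 3/2.
Pivot on row 3; the z-row RHS becomes 6 − (-4)·2 = 14.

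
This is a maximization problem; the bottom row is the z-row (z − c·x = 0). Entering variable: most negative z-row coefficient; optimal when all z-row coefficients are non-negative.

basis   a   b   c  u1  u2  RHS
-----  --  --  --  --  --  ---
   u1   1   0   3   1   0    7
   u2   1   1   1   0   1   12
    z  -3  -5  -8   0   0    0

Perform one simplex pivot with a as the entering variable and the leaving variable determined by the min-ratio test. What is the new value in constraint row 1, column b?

Ratio test on column a — row 1: 7/1 = 7; row 2: 12/1 = 12. Minimum is 7 at row 1 (u1 leaves); pivot element 1.
Divide row 1 by 1; eliminate column a from the other rows.
In the new row 1, the b entry is the old entry divided by the pivot: 0/1 = 0.

0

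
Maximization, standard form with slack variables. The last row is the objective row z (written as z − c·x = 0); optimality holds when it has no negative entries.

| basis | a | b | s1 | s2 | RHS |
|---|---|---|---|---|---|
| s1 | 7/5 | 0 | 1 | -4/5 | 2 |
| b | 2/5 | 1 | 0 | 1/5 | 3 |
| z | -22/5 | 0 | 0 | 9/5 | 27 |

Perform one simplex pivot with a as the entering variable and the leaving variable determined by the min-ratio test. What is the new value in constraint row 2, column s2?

3/7

Ratio test on column a — row 1: 2/(7/5) = 10/7; row 2: 3/(2/5) = 15/2. Minimum is 10/7 at row 1 (s1 leaves); pivot element 7/5.
Divide row 1 by 7/5; eliminate column a from the other rows.
Row 2 update in column s2: 1/5 − (2/5)·(-4/7) = 3/7.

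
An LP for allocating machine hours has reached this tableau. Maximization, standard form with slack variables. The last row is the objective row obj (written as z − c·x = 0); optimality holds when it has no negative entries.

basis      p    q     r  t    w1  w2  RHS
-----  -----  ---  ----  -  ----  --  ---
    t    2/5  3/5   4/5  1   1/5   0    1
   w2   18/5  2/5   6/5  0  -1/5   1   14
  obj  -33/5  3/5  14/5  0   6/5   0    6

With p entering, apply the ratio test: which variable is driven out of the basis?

t

Column p entries and ratios — t: 1/(2/5) = 5/2; w2: 14/(18/5) = 35/9.
Smallest ratio is 5/2 in the row of t, so t leaves.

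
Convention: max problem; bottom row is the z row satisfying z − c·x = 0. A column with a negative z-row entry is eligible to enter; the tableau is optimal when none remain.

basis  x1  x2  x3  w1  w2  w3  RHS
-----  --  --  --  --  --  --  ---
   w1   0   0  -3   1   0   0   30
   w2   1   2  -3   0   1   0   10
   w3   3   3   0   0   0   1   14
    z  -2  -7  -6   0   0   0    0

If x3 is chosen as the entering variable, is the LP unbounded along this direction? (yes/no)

yes

Every constraint-row entry in column x3 is ≤ 0, so increasing x3 is unbounded.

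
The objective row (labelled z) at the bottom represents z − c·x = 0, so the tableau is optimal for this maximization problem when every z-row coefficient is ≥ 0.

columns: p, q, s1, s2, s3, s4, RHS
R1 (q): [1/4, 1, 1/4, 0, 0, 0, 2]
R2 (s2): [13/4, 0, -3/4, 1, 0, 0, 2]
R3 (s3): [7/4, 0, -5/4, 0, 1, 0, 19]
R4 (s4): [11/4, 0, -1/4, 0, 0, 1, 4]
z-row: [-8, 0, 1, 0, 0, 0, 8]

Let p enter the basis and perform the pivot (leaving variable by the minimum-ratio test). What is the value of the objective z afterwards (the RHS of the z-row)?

Ratio test on column p — row 1: 2/(1/4) = 8; row 2: 2/(13/4) = 8/13; row 3: 19/(7/4) = 76/7; row 4: 4/(11/4) = 16/11. Minimum is 8/13 at row 2 (s2 leaves); pivot element 13/4.
Pivot on row 2; the z-row RHS becomes 8 − (-8)·(8/13) = 168/13.

168/13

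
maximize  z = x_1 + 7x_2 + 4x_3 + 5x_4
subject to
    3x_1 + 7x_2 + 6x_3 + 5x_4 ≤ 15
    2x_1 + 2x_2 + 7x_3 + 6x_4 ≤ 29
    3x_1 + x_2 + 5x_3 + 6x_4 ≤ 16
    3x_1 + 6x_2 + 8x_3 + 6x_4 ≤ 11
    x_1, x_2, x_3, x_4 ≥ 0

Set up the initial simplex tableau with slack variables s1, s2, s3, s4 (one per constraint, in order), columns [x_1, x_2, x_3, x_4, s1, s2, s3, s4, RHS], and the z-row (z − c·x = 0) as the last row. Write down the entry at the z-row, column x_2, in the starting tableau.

The z-row carries the negated objective coefficients: the x_2 entry is -7.

-7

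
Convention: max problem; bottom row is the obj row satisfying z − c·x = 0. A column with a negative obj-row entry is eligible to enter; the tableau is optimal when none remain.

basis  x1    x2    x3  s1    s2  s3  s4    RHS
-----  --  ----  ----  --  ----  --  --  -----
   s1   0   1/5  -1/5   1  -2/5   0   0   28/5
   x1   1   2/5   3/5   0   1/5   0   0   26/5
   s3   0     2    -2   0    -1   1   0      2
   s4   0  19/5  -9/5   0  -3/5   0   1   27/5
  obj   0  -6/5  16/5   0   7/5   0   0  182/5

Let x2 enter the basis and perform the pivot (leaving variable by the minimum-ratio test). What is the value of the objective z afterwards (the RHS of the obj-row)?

188/5

Ratio test on column x2 — row 1: (28/5)/(1/5) = 28; row 2: (26/5)/(2/5) = 13; row 3: 2/2 = 1; row 4: (27/5)/(19/5) = 27/19. Minimum is 1 at row 3 (s3 leaves); pivot element 2.
Pivot on row 3; the obj-row RHS becomes 182/5 − (-6/5)·1 = 188/5.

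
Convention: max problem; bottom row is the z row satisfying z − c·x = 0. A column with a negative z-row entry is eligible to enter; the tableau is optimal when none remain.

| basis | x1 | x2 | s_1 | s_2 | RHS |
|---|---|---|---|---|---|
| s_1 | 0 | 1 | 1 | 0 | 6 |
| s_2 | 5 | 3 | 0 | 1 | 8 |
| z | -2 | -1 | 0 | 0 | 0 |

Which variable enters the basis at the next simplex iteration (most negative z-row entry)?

Negative z-row entries: x1: -2, x2: -1.
The most negative is -2 in column x1, so x1 enters.

x1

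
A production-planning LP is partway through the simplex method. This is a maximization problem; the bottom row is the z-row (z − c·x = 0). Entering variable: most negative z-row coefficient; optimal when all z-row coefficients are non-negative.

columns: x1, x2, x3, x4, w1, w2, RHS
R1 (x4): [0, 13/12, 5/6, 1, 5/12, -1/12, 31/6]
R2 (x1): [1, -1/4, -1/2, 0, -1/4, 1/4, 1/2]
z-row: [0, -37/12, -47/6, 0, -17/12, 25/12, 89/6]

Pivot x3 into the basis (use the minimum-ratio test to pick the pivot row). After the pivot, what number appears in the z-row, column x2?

71/10

Ratio test on column x3 — row 1: (31/6)/(5/6) = 31/5; row 2: entry -1/2 ≤ 0. Minimum is 31/5 at row 1 (x4 leaves); pivot element 5/6.
Divide row 1 by 5/6; eliminate column x3 from the other rows.
z-row update in column x2: -37/12 − (-47/6)·(13/10) = 71/10.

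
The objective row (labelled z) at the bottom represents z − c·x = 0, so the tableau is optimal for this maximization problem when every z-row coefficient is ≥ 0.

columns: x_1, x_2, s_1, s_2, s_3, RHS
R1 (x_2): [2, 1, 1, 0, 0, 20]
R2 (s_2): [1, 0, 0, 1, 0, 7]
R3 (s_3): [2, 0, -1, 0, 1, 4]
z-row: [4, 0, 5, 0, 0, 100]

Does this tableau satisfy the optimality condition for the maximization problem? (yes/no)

yes

Every z-row coefficient is ≥ 0, so the tableau is optimal.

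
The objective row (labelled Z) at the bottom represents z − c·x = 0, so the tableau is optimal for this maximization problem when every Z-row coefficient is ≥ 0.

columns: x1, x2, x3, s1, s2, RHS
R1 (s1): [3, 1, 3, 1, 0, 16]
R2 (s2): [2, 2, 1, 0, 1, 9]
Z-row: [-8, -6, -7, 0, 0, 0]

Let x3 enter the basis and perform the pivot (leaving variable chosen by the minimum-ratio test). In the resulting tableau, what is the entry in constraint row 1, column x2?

Ratio test on column x3 — row 1: 16/3 = 16/3; row 2: 9/1 = 9. Minimum is 16/3 at row 1 (s1 leaves); pivot element 3.
Divide row 1 by 3; eliminate column x3 from the other rows.
In the new row 1, the x2 entry is the old entry divided by the pivot: 1/3 = 1/3.

1/3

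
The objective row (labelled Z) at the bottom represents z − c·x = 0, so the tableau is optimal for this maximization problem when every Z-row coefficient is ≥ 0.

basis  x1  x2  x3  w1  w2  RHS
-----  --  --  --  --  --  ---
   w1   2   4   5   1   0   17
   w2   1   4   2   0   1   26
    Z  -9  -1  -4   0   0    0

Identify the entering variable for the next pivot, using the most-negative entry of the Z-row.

Negative Z-row entries: x1: -9, x2: -1, x3: -4.
The most negative is -9 in column x1, so x1 enters.

x1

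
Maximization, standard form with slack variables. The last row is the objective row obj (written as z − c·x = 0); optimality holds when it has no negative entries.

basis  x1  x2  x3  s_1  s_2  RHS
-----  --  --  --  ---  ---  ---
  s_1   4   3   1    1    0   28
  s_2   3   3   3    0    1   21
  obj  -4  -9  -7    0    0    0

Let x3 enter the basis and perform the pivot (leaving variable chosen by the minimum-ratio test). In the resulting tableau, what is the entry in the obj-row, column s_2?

Ratio test on column x3 — row 1: 28/1 = 28; row 2: 21/3 = 7. Minimum is 7 at row 2 (s_2 leaves); pivot element 3.
Divide row 2 by 3; eliminate column x3 from the other rows.
obj-row update in column s_2: 0 − (-7)·(1/3) = 7/3.

7/3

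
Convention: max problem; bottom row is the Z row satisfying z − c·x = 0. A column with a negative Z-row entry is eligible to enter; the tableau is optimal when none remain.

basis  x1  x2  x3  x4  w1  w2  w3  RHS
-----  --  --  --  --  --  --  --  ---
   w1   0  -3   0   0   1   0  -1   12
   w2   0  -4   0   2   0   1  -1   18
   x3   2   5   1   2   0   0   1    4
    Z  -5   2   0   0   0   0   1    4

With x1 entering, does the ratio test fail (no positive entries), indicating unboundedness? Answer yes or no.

no

Column x1 has positive entries in row(s) 3, so the ratio test bounds it — not unbounded.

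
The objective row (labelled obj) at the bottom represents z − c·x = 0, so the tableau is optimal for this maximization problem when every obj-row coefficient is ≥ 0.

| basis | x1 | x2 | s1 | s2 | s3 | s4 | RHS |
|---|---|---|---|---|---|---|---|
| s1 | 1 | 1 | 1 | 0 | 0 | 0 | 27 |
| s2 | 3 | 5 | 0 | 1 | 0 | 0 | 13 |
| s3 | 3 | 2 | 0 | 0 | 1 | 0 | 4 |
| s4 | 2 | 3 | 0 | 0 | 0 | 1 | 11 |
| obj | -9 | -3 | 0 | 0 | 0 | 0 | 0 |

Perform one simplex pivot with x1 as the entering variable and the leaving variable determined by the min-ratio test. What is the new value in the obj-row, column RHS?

Ratio test on column x1 — row 1: 27/1 = 27; row 2: 13/3 = 13/3; row 3: 4/3 = 4/3; row 4: 11/2 = 11/2. Minimum is 4/3 at row 3 (s3 leaves); pivot element 3.
Divide row 3 by 3; eliminate column x1 from the other rows.
obj-row update in column RHS: 0 − (-9)·(4/3) = 12.

12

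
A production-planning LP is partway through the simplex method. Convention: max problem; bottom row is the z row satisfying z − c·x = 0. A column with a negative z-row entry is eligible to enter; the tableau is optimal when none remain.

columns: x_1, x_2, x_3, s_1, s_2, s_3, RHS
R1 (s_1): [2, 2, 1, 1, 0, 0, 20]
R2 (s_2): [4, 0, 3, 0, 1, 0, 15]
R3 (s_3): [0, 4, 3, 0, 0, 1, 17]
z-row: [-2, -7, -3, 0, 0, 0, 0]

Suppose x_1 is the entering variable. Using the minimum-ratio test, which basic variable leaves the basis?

Column x_1 entries and ratios — s_1: 20/2 = 10; s_2: 15/4 = 15/4; s_3: 0 ≤ 0, skip.
Smallest ratio is 15/4 in the row of s_2, so s_2 leaves.

s_2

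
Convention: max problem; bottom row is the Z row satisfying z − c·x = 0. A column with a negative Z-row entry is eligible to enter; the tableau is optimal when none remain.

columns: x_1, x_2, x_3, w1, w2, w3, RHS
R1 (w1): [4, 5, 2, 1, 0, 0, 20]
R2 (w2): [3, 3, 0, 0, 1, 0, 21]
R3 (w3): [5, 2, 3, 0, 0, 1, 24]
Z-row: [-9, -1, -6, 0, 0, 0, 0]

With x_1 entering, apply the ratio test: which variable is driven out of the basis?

w3

Column x_1 entries and ratios — w1: 20/4 = 5; w2: 21/3 = 7; w3: 24/5 = 24/5.
Smallest ratio is 24/5 in the row of w3, so w3 leaves.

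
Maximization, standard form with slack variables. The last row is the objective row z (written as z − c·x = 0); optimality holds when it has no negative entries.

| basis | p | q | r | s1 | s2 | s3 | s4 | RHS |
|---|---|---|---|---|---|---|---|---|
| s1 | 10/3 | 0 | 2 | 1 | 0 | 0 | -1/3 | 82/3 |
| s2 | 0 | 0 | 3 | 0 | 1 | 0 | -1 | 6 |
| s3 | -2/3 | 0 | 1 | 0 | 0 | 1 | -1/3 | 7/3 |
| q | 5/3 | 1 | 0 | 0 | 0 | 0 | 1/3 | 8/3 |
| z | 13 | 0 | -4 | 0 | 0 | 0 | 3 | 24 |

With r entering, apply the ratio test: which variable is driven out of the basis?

Column r entries and ratios — s1: (82/3)/2 = 41/3; s2: 6/3 = 2; s3: (7/3)/1 = 7/3; q: 0 ≤ 0, skip.
Smallest ratio is 2 in the row of s2, so s2 leaves.

s2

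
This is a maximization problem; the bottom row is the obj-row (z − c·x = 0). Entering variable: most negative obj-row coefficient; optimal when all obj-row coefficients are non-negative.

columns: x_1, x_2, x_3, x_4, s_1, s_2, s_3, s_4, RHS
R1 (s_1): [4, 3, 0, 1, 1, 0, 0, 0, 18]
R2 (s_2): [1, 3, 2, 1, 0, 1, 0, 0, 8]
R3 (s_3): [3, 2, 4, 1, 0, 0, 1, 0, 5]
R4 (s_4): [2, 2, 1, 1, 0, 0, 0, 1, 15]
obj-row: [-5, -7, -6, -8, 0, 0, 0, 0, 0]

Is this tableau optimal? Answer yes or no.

The obj-row has a negative entry -8 in column x_4, so it is not optimal.

no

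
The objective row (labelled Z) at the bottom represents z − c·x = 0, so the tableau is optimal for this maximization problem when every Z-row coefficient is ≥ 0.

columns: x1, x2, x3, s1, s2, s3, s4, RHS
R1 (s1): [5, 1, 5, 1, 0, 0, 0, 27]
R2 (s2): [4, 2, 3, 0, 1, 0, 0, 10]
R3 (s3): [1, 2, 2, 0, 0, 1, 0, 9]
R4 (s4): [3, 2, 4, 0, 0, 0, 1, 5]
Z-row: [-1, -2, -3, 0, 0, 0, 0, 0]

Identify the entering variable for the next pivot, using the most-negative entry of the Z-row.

x3

Negative Z-row entries: x1: -1, x2: -2, x3: -3.
The most negative is -3 in column x3, so x3 enters.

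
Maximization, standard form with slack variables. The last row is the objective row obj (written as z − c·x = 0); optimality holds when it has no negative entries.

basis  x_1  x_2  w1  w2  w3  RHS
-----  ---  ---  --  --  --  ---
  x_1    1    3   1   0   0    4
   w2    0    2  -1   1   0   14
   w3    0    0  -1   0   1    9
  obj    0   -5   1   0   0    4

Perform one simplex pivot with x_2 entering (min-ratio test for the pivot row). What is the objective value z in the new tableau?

32/3

Ratio test on column x_2 — row 1: 4/3 = 4/3; row 2: 14/2 = 7; row 3: entry 0 ≤ 0. Minimum is 4/3 at row 1 (x_1 leaves); pivot element 3.
Pivot on row 1; the obj-row RHS becomes 4 − (-5)·(4/3) = 32/3.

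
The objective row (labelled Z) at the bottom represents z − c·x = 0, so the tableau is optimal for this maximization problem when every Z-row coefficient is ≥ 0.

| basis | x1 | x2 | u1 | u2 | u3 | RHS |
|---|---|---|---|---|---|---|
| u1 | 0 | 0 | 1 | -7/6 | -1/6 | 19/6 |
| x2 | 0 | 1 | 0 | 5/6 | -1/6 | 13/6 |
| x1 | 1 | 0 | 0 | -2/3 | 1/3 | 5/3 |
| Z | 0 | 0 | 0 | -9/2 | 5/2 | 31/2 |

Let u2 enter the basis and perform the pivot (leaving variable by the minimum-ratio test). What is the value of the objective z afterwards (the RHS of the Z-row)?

Ratio test on column u2 — row 1: entry -7/6 ≤ 0; row 2: (13/6)/(5/6) = 13/5; row 3: entry -2/3 ≤ 0. Minimum is 13/5 at row 2 (x2 leaves); pivot element 5/6.
Pivot on row 2; the Z-row RHS becomes 31/2 − (-9/2)·(13/5) = 136/5.

136/5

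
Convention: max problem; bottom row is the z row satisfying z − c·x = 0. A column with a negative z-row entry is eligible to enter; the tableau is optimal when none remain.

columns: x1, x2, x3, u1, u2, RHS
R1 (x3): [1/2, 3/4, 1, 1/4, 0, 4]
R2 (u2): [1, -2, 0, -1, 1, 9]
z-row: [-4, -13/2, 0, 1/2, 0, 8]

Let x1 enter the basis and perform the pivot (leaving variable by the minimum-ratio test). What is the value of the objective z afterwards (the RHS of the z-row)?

40

Ratio test on column x1 — row 1: 4/(1/2) = 8; row 2: 9/1 = 9. Minimum is 8 at row 1 (x3 leaves); pivot element 1/2.
Pivot on row 1; the z-row RHS becomes 8 − (-4)·8 = 40.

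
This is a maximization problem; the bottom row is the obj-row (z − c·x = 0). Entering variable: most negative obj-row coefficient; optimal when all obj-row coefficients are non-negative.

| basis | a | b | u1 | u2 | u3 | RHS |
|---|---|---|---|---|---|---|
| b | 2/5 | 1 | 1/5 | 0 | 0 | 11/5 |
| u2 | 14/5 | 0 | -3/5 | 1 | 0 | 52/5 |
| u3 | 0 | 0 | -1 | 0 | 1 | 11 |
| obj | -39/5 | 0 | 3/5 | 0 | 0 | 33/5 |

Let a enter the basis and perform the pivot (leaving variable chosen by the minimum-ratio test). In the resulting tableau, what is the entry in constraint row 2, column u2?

5/14

Ratio test on column a — row 1: (11/5)/(2/5) = 11/2; row 2: (52/5)/(14/5) = 26/7; row 3: entry 0 ≤ 0. Minimum is 26/7 at row 2 (u2 leaves); pivot element 14/5.
Divide row 2 by 14/5; eliminate column a from the other rows.
In the new row 2, the u2 entry is the old entry divided by the pivot: 1/(14/5) = 5/14.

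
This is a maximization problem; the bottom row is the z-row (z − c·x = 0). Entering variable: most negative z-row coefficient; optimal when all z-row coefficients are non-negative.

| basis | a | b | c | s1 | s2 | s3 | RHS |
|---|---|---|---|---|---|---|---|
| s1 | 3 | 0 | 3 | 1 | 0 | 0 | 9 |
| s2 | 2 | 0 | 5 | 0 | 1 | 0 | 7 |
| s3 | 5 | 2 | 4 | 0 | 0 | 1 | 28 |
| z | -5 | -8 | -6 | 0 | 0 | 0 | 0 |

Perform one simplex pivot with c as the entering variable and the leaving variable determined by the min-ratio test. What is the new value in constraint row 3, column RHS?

Ratio test on column c — row 1: 9/3 = 3; row 2: 7/5 = 7/5; row 3: 28/4 = 7. Minimum is 7/5 at row 2 (s2 leaves); pivot element 5.
Divide row 2 by 5; eliminate column c from the other rows.
Row 3 update in column RHS: 28 − 4·(7/5) = 112/5.

112/5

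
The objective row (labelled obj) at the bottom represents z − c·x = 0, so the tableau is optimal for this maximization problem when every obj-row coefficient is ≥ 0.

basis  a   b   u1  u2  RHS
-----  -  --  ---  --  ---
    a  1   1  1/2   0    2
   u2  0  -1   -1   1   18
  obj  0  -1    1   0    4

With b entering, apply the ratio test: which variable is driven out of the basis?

Column b entries and ratios — a: 2/1 = 2; u2: -1 ≤ 0, skip.
Smallest ratio is 2 in the row of a, so a leaves.

a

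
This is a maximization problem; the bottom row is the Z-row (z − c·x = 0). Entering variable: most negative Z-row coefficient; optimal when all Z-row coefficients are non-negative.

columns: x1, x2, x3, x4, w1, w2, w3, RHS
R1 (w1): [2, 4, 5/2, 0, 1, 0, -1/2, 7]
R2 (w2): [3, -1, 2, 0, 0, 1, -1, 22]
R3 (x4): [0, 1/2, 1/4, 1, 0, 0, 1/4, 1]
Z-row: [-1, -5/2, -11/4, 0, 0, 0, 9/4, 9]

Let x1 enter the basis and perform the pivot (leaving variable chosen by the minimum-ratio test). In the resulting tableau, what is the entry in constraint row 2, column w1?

-3/2

Ratio test on column x1 — row 1: 7/2 = 7/2; row 2: 22/3 = 22/3; row 3: entry 0 ≤ 0. Minimum is 7/2 at row 1 (w1 leaves); pivot element 2.
Divide row 1 by 2; eliminate column x1 from the other rows.
Row 2 update in column w1: 0 − 3·(1/2) = -3/2.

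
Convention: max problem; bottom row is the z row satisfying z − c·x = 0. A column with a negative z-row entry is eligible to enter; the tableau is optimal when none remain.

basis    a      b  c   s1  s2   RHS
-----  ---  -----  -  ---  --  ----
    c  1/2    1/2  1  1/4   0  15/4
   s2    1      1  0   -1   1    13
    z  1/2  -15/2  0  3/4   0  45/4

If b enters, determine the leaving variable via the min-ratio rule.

Column b entries and ratios — c: (15/4)/(1/2) = 15/2; s2: 13/1 = 13.
Smallest ratio is 15/2 in the row of c, so c leaves.

c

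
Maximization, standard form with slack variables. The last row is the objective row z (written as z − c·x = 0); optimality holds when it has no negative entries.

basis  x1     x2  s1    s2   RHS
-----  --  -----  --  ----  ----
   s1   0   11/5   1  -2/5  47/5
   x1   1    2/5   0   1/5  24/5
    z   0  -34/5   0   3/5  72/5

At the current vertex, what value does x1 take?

x1 is basic (row 2); its value is the RHS of that row, 24/5.

24/5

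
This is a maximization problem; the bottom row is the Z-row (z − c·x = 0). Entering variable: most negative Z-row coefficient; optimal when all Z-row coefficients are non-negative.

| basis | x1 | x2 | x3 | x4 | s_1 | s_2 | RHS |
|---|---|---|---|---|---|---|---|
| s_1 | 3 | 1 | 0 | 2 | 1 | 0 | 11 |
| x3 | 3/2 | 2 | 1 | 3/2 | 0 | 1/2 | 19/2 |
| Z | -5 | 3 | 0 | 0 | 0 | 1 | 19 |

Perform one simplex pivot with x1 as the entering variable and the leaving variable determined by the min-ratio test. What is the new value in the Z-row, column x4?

Ratio test on column x1 — row 1: 11/3 = 11/3; row 2: (19/2)/(3/2) = 19/3. Minimum is 11/3 at row 1 (s_1 leaves); pivot element 3.
Divide row 1 by 3; eliminate column x1 from the other rows.
Z-row update in column x4: 0 − (-5)·(2/3) = 10/3.

10/3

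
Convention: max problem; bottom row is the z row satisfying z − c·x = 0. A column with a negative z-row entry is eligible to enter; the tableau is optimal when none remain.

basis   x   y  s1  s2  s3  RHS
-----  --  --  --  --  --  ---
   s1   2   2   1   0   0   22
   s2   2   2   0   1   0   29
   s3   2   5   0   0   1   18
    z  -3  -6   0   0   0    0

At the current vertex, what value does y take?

y is not in the basis, so in the current basic feasible solution y = 0.

0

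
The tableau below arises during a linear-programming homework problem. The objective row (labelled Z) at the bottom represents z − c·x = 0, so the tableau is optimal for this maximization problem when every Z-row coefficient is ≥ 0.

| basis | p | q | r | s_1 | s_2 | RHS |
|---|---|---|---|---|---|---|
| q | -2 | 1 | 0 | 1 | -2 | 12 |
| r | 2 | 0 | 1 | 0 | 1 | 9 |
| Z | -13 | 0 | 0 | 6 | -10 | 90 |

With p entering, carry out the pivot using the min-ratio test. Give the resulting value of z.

Ratio test on column p — row 1: entry -2 ≤ 0; row 2: 9/2 = 9/2. Minimum is 9/2 at row 2 (r leaves); pivot element 2.
Pivot on row 2; the Z-row RHS becomes 90 − (-13)·(9/2) = 297/2.

297/2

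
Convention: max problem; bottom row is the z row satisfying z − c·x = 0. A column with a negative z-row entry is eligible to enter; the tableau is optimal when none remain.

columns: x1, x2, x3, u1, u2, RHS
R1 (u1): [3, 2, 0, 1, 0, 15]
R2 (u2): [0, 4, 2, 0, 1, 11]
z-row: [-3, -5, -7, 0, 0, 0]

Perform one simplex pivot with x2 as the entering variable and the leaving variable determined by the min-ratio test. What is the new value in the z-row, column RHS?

55/4

Ratio test on column x2 — row 1: 15/2 = 15/2; row 2: 11/4 = 11/4. Minimum is 11/4 at row 2 (u2 leaves); pivot element 4.
Divide row 2 by 4; eliminate column x2 from the other rows.
z-row update in column RHS: 0 − (-5)·(11/4) = 55/4.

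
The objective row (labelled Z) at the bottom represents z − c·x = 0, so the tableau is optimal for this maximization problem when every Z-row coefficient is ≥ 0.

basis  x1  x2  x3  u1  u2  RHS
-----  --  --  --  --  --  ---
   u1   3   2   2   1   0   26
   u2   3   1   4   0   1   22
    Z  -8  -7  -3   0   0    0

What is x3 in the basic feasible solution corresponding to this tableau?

x3 is not in the basis, so in the current basic feasible solution x3 = 0.

0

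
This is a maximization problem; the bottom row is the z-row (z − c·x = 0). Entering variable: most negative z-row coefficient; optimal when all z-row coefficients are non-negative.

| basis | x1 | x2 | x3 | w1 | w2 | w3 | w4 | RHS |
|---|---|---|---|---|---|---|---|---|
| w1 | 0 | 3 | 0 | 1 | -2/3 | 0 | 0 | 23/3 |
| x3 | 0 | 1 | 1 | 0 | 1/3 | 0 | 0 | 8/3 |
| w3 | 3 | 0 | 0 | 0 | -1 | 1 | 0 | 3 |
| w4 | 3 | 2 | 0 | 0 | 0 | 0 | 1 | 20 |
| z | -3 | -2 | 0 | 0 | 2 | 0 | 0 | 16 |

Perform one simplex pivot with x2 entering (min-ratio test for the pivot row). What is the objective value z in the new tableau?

Ratio test on column x2 — row 1: (23/3)/3 = 23/9; row 2: (8/3)/1 = 8/3; row 3: entry 0 ≤ 0; row 4: 20/2 = 10. Minimum is 23/9 at row 1 (w1 leaves); pivot element 3.
Pivot on row 1; the z-row RHS becomes 16 − (-2)·(23/9) = 190/9.

190/9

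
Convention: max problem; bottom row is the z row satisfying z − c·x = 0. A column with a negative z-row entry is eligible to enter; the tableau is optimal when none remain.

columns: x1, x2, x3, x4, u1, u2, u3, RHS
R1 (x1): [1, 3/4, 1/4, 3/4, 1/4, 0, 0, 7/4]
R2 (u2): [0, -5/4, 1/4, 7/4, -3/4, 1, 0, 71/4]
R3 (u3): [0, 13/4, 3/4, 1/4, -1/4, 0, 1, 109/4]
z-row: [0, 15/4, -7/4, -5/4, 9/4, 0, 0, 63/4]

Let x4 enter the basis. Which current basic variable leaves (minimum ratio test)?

Column x4 entries and ratios — x1: (7/4)/(3/4) = 7/3; u2: (71/4)/(7/4) = 71/7; u3: (109/4)/(1/4) = 109.
Smallest ratio is 7/3 in the row of x1, so x1 leaves.

x1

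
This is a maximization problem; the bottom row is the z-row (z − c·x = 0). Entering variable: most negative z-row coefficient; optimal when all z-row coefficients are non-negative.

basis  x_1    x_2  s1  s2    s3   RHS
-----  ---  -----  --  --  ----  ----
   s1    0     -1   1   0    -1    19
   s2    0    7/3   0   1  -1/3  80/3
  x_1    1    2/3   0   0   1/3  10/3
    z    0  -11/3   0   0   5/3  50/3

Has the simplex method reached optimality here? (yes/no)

no

The z-row has a negative entry -11/3 in column x_2, so it is not optimal.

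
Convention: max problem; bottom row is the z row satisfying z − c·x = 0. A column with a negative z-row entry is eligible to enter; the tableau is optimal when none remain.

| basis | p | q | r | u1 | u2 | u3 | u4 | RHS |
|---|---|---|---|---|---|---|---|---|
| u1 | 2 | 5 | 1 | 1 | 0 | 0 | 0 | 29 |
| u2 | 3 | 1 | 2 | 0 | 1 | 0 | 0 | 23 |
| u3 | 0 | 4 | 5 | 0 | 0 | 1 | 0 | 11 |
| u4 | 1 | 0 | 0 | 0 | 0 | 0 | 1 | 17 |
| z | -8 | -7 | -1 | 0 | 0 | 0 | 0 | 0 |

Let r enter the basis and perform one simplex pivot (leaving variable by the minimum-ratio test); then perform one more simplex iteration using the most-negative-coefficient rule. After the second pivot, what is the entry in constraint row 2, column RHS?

Ratio test on column r — row 1: 29/1 = 29; row 2: 23/2 = 23/2; row 3: 11/5 = 11/5; row 4: entry 0 ≤ 0. Minimum is 11/5 at row 3 (u3 leaves); pivot element 5.
Divide row 3 by 5; eliminate column r from the other rows.
Second iteration: most negative z-row entry is -8 in column p, so p enters.
Ratio test on column p — row 1: (134/5)/2 = 67/5; row 2: (93/5)/3 = 31/5; row 3: entry 0 ≤ 0; row 4: 17/1 = 17. Minimum is 31/5 at row 2 (u2 leaves); pivot element 3.
Divide row 2 by 3; eliminate column p from the other rows.
After both pivots, the entry at constraint row 2, column RHS is 31/5.

31/5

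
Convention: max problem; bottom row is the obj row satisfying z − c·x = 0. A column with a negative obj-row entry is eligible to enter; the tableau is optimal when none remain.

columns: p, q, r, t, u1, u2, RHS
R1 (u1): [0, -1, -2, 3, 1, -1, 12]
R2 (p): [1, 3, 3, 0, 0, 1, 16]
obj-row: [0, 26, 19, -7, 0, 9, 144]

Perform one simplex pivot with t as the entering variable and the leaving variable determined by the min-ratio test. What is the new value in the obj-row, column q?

Ratio test on column t — row 1: 12/3 = 4; row 2: entry 0 ≤ 0. Minimum is 4 at row 1 (u1 leaves); pivot element 3.
Divide row 1 by 3; eliminate column t from the other rows.
obj-row update in column q: 26 − (-7)·(-1/3) = 71/3.

71/3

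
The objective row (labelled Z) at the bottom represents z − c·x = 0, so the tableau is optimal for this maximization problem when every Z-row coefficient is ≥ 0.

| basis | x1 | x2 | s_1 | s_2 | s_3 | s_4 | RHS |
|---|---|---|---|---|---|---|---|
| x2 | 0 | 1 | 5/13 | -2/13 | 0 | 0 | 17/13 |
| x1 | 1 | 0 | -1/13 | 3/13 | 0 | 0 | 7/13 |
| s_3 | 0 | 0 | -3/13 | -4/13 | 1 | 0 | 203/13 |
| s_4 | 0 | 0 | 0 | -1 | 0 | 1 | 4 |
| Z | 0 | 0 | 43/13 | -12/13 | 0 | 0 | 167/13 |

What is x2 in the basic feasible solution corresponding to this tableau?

x2 is basic (row 1); its value is the RHS of that row, 17/13.

17/13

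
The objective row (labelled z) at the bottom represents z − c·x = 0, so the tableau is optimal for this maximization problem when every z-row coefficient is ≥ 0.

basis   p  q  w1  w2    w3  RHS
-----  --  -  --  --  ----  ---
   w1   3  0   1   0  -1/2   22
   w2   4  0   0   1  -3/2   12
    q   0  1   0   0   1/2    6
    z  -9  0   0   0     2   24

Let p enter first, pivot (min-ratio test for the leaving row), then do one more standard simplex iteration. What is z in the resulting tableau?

135/2

Ratio test on column p — row 1: 22/3 = 22/3; row 2: 12/4 = 3; row 3: entry 0 ≤ 0. Minimum is 3 at row 2 (w2 leaves); pivot element 4.
Pivot on row 2; the z-row RHS becomes 24 − (-9)·3 = 51.
Next entering variable (most negative z-row entry -11/8): w3.
Ratio test on column w3 — row 1: 13/(5/8) = 104/5; row 2: entry -3/8 ≤ 0; row 3: 6/(1/2) = 12. Minimum is 12 at row 3 (q leaves); pivot element 1/2.
After the second pivot the z-row RHS is 51 − (-11/8)·12 = 135/2.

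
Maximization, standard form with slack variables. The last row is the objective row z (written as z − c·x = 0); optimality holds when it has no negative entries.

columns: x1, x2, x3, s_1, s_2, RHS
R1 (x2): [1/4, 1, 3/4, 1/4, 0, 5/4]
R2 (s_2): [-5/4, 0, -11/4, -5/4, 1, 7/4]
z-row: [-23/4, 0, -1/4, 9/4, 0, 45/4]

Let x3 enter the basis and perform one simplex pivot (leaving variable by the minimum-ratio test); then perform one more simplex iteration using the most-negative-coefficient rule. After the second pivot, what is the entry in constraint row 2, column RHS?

8

Ratio test on column x3 — row 1: (5/4)/(3/4) = 5/3; row 2: entry -11/4 ≤ 0. Minimum is 5/3 at row 1 (x2 leaves); pivot element 3/4.
Divide row 1 by 3/4; eliminate column x3 from the other rows.
Second iteration: most negative z-row entry is -17/3 in column x1, so x1 enters.
Ratio test on column x1 — row 1: (5/3)/(1/3) = 5; row 2: entry -1/3 ≤ 0. Minimum is 5 at row 1 (x3 leaves); pivot element 1/3.
Divide row 1 by 1/3; eliminate column x1 from the other rows.
After both pivots, the entry at constraint row 2, column RHS is 8.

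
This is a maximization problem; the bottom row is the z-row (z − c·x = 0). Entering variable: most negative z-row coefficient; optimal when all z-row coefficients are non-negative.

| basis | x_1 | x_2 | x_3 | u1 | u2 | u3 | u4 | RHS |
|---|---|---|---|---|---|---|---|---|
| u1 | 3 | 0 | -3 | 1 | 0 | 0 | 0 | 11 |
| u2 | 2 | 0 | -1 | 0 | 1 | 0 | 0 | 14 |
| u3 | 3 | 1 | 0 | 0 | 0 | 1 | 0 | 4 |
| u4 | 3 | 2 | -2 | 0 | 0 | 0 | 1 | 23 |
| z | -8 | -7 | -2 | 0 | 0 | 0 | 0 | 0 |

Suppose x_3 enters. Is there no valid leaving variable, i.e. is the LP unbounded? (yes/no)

Every constraint-row entry in column x_3 is ≤ 0, so increasing x_3 is unbounded.

yes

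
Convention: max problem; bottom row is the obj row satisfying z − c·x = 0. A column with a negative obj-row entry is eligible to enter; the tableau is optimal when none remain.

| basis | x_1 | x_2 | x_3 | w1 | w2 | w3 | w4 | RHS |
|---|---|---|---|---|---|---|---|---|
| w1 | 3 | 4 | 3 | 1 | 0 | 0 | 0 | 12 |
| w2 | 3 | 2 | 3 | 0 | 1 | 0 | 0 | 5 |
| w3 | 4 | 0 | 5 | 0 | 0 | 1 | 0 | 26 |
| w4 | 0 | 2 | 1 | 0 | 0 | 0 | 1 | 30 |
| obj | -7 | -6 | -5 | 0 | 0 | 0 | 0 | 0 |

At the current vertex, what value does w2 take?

w2 is basic (row 2); its value is the RHS of that row, 5.

5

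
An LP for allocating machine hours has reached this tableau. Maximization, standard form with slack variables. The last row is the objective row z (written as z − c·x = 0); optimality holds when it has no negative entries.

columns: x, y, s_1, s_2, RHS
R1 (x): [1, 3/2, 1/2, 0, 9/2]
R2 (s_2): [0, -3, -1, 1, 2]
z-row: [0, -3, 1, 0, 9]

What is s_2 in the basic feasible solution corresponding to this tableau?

s_2 is basic (row 2); its value is the RHS of that row, 2.

2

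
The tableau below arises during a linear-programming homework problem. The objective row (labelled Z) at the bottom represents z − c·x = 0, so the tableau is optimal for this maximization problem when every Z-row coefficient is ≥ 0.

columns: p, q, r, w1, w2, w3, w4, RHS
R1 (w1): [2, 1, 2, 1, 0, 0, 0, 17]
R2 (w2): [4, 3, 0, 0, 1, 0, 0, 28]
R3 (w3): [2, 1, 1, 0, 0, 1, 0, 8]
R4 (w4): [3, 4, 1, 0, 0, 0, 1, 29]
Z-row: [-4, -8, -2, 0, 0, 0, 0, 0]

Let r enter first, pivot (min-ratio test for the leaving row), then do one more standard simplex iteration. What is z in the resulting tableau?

58

Ratio test on column r — row 1: 17/2 = 17/2; row 2: entry 0 ≤ 0; row 3: 8/1 = 8; row 4: 29/1 = 29. Minimum is 8 at row 3 (w3 leaves); pivot element 1.
Pivot on row 3; the Z-row RHS becomes 0 − (-2)·8 = 16.
Next entering variable (most negative Z-row entry -6): q.
Ratio test on column q — row 1: entry -1 ≤ 0; row 2: 28/3 = 28/3; row 3: 8/1 = 8; row 4: 21/3 = 7. Minimum is 7 at row 4 (w4 leaves); pivot element 3.
After the second pivot the Z-row RHS is 16 − (-6)·7 = 58.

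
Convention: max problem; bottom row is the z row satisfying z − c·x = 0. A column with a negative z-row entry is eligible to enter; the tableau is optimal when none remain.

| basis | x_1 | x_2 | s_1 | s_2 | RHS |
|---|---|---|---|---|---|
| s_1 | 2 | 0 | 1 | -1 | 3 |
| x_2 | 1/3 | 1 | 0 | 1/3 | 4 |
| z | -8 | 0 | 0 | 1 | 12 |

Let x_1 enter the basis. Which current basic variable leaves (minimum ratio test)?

Column x_1 entries and ratios — s_1: 3/2 = 3/2; x_2: 4/(1/3) = 12.
Smallest ratio is 3/2 in the row of s_1, so s_1 leaves.

s_1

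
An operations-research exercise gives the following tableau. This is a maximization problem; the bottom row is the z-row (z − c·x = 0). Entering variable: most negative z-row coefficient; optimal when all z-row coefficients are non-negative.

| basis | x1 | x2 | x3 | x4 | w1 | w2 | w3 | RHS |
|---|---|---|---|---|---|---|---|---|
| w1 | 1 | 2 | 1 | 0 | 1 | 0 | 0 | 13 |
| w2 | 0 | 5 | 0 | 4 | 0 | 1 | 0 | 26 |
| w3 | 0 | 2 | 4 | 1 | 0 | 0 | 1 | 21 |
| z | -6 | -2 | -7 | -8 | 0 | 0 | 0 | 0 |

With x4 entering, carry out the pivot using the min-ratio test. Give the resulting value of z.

Ratio test on column x4 — row 1: entry 0 ≤ 0; row 2: 26/4 = 13/2; row 3: 21/1 = 21. Minimum is 13/2 at row 2 (w2 leaves); pivot element 4.
Pivot on row 2; the z-row RHS becomes 0 − (-8)·(13/2) = 52.

52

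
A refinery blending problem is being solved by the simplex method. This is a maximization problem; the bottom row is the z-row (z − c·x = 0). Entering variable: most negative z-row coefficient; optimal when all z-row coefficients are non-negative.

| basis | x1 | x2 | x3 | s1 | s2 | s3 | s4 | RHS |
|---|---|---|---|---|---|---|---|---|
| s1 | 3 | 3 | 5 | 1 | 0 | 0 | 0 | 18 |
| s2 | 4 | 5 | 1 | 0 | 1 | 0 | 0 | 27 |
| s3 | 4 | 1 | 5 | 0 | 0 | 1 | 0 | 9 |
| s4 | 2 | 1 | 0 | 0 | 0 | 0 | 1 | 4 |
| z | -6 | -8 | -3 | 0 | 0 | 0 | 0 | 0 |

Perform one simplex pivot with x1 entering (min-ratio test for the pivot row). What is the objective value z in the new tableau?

12

Ratio test on column x1 — row 1: 18/3 = 6; row 2: 27/4 = 27/4; row 3: 9/4 = 9/4; row 4: 4/2 = 2. Minimum is 2 at row 4 (s4 leaves); pivot element 2.
Pivot on row 4; the z-row RHS becomes 0 − (-6)·2 = 12.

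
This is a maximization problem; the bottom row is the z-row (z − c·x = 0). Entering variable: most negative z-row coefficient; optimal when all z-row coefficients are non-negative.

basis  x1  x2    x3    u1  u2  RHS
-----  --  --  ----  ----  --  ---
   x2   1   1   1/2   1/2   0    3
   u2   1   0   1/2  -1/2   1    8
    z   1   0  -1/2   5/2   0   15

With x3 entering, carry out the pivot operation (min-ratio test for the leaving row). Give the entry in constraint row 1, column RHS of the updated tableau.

6

Ratio test on column x3 — row 1: 3/(1/2) = 6; row 2: 8/(1/2) = 16. Minimum is 6 at row 1 (x2 leaves); pivot element 1/2.
Divide row 1 by 1/2; eliminate column x3 from the other rows.
In the new row 1, the RHS entry is the old entry divided by the pivot: 3/(1/2) = 6.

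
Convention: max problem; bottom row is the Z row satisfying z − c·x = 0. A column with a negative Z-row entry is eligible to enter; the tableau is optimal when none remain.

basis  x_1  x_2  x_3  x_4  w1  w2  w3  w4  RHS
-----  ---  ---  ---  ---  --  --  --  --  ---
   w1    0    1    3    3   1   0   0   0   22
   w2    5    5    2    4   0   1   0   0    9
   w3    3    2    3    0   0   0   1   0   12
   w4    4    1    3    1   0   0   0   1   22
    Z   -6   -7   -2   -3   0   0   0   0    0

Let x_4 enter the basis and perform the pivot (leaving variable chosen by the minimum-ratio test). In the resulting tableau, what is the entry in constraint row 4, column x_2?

Ratio test on column x_4 — row 1: 22/3 = 22/3; row 2: 9/4 = 9/4; row 3: entry 0 ≤ 0; row 4: 22/1 = 22. Minimum is 9/4 at row 2 (w2 leaves); pivot element 4.
Divide row 2 by 4; eliminate column x_4 from the other rows.
Row 4 update in column x_2: 1 − 1·(5/4) = -1/4.

-1/4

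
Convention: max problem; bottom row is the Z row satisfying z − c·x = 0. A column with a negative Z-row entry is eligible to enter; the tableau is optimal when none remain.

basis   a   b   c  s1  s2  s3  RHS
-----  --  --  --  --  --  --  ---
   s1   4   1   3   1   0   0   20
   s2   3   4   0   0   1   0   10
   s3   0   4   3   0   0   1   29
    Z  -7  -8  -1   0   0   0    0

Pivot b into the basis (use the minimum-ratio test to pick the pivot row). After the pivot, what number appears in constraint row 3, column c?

Ratio test on column b — row 1: 20/1 = 20; row 2: 10/4 = 5/2; row 3: 29/4 = 29/4. Minimum is 5/2 at row 2 (s2 leaves); pivot element 4.
Divide row 2 by 4; eliminate column b from the other rows.
Row 3 update in column c: 3 − 4·0 = 3.

3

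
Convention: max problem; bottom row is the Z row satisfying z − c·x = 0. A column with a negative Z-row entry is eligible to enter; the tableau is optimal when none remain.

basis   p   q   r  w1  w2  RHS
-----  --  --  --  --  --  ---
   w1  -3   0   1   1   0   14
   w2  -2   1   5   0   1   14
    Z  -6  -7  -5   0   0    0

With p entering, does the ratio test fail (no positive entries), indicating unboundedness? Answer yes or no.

yes

Every constraint-row entry in column p is ≤ 0, so increasing p is unbounded.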